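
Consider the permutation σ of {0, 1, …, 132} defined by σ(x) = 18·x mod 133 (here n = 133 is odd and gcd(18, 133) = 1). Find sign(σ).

Orbit of 113 under x↦18x: [113, 39, 37, 1, 18, 58]… (length divides ord_133(18)).
30 cycles of lengths [6, 6, 6, 6, 6, 6, 6, 6, 6, 6, 6, 6, 6, 6, 6, 6, 6, 6, 3, 3, 2, 2, 2, 2, 2, 2, 2, 2, 2, 1].
n − c = 133 − 30 = 103; sign = (−1)^103 = -1.

-1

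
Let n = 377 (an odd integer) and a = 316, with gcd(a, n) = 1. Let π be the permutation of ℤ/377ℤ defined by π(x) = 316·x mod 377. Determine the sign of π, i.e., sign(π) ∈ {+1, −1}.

Orbit of 94 under x↦316x: [94, 298, 295, 101, 248, 329, 289]… (length divides ord_377(316)).
Cycle type of π: 84×4 + 28 + 6×2 + 1; total 8 cycles.
n − c = 377 − 8 = 369; sign = (−1)^369 = -1.

-1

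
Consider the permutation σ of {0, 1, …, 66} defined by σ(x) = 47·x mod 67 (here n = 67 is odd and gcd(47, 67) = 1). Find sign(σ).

+1

Orbit of 9 under x↦47x: [9, 21, 49, 25, 36, 17, 62]… (length divides ord_67(47)).
Decompose π into cycles: lengths [33, 33, 1] (3 cycles, including the fixed point 0).
sign(π) = (−1)^{n − #cycles} = (−1)^{67−3} = (−1)^64 = +1.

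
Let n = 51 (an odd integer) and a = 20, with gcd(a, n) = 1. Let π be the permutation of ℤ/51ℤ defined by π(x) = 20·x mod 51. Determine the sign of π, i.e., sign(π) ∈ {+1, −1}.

Orbit of 19 under x↦20x: [19, 23, 1, 20, 43, 44, 13]… (length divides ord_51(20)).
The orbit structure of x ↦ 20x mod 51: 5 orbits of sizes [16, 16, 16, 2, 1].
sign(π) = (−1)^{n − #cycles} = (−1)^{51−5} = (−1)^46 = +1.
The Jacobi symbol (20|51) = +1 (Zolotarev) agrees.

+1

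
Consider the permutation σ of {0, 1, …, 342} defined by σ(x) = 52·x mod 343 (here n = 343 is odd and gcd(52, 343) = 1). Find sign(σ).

Start at x=317: 317 → 20 → 11 → 229 → 246 → 101 → 107 → … (one orbit).
Cycle lengths of π_52 on ℤ/343ℤ: [294, 42, 6, 1]; 4 cycles in total.
343 − 4 = 339 transpositions; sign(π) = (−1)^339 = -1.

-1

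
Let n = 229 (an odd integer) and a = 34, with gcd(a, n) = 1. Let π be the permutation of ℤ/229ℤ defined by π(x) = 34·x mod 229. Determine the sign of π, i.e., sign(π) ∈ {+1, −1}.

-1

Start at x=186: 186 → 141 → 214 → 177 → 64 → 115 → 17 → … (one orbit).
Decompose π into cycles: lengths [76, 76, 76, 1] (4 cycles, including the fixed point 0).
With 4 cycles on 229 points, sign = (−1)^{229−4} = -1.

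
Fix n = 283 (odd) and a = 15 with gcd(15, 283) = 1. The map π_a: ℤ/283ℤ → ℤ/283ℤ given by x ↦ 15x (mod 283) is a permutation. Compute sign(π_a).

Orbit of 240 under x↦15x: [240, 204, 230, 54, 244, 264, 281]… (length divides ord_283(15)).
Cycle type of π: 47×6 + 1; total 7 cycles.
With 7 cycles on 283 points, sign = (−1)^{283−7} = +1.

+1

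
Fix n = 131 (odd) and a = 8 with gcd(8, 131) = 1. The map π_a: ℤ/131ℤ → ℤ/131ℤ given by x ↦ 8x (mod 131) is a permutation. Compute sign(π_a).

Trace 20: π^k(20) = [20, 29, 101, 22, 45, 98, 129] for k=0..6.
Decompose π into cycles: lengths [130, 1] (2 cycles, including the fixed point 0).
With 2 cycles on 131 points, sign = (−1)^{131−2} = -1.

-1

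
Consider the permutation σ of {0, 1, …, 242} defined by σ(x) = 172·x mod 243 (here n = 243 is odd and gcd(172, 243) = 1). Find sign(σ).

Trace 118: π^k(118) = [118, 127, 217, 145, 154, 1, 172] for k=0..6.
π_172 has 27 disjoint cycles with lengths [27, 27, 27, 27, 27, 27, 9, 9, 9, 9, 9, 9, 3, 3, 3, 3, 3, 3, 1, 1, 1, 1, 1, 1, 1, 1, 1] on {0,…,242}.
Σ(ℓ_i−1) = 243−27 = 216; sign = (−1)^216 = +1.
Check: (172/243) = +1 by Zolotarev.

+1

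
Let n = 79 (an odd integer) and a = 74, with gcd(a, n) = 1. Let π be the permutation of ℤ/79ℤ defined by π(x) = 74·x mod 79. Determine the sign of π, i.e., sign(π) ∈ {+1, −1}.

-1

Trace 14: π^k(14) = [14, 9, 34, 67, 60, 16, 78] for k=0..6.
2 cycles of lengths [78, 1].
sign(π) = (−1)^{n − #cycles} = (−1)^{79−2} = (−1)^77 = -1.
The Jacobi symbol (74|79) = -1 (Zolotarev) agrees.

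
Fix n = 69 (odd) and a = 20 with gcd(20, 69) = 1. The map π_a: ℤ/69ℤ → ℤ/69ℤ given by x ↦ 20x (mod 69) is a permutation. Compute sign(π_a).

Trace 13: π^k(13) = [13, 53, 25, 17, 64, 38, 1] for k=0..6.
π_20 has 5 disjoint cycles with lengths [22, 22, 22, 2, 1] on {0,…,68}.
5 cycles on 69: each ℓ→(−1)^(ℓ−1), product (−1)^64 = +1.
Zolotarev: (20|69) = +1, matching the cycle-count sign.

+1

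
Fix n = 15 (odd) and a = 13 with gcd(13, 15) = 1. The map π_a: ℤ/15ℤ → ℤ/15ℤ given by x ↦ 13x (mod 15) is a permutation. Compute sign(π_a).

-1

Orbit of 7 under x↦13x: [7, 1, 13, 4]… (length divides ord_15(13)).
π_13 has 6 disjoint cycles with lengths [4, 4, 4, 1, 1, 1] on {0,…,14}.
sign(π) = (−1)^{n − #cycles} = (−1)^{15−6} = (−1)^9 = -1.
The Jacobi symbol (13|15) = -1 (Zolotarev) agrees.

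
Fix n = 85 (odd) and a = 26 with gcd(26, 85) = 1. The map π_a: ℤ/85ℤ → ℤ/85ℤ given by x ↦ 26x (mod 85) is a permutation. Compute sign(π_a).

+1

Trace 1: π^k(1) = [1, 26, 81, 66, 16, 76, 21] for k=0..6.
The orbit structure of x ↦ 26x mod 85: 15 orbits of sizes [8, 8, 8, 8, 8, 8, 8, 8, 8, 8, 1, 1, 1, 1, 1].
Σ(ℓ_i−1) = 85−15 = 70; sign = (−1)^70 = +1.
Check: (26/85) = +1 by Zolotarev.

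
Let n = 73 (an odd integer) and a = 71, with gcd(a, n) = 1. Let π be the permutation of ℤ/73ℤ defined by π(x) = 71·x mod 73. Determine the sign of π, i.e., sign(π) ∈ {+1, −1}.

+1

Orbit of 71 under x↦71x: [71, 4, 65, 16, 41, 64, 18]… (length divides ord_73(71)).
5 cycles of lengths [18, 18, 18, 18, 1].
sign(π) = (−1)^{n − #cycles} = (−1)^{73−5} = (−1)^68 = +1.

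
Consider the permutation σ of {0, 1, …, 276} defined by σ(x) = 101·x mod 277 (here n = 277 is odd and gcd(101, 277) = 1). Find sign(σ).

-1

Orbit of 218 under x↦101x: [218, 135, 62, 168, 71, 246, 193]… (length divides ord_277(101)).
The orbit structure of x ↦ 101x mod 277: 2 orbits of sizes [276, 1].
sign(π) = (−1)^{n − #cycles} = (−1)^{277−2} = (−1)^275 = -1.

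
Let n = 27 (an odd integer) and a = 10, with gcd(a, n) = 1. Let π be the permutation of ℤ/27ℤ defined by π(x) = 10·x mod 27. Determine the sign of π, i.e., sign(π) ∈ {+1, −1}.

+1

Trace 19: π^k(19) = [19, 1, 10] for k=0..2.
Cycle lengths of π_10 on ℤ/27ℤ: [3, 3, 3, 3, 3, 3, 1, 1, 1, 1, 1, 1, 1, 1, 1]; 15 cycles in total.
27 − 15 = 12 transpositions; sign(π) = (−1)^12 = +1.
Via Zolotarev, sign(π_{10}) = (10|27) = +1.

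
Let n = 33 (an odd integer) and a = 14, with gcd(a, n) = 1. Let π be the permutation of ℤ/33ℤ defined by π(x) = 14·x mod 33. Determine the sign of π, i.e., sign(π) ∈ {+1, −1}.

Trace 5: π^k(5) = [5, 4, 23, 25, 20, 16, 26] for k=0..6.
Cycle lengths of π_14 on ℤ/33ℤ: [10, 10, 5, 5, 2, 1]; 6 cycles in total.
sign(π) = (−1)^{n − #cycles} = (−1)^{33−6} = (−1)^27 = -1.
Via Zolotarev, sign(π_{14}) = (14|33) = -1.

-1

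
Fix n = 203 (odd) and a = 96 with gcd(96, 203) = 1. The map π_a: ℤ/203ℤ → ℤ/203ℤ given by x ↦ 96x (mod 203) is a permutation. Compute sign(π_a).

Trace 123: π^k(123) = [123, 34, 16, 115, 78, 180, 25] for k=0..6.
The orbit structure of x ↦ 96x mod 203: 8 orbits of sizes [42, 42, 42, 42, 14, 14, 6, 1].
203 − 8 = 195 transpositions; sign(π) = (−1)^195 = -1.
The Jacobi symbol (96|203) = -1 (Zolotarev) agrees.

-1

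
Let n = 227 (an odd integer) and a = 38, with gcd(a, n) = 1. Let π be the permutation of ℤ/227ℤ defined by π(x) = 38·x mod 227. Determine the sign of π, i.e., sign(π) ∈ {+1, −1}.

-1

Orbit of 137 under x↦38x: [137, 212, 111, 132, 22, 155, 215]… (length divides ord_227(38)).
2 cycles of lengths [226, 1].
sign(π) = (−1)^{n − #cycles} = (−1)^{227−2} = (−1)^225 = -1.
Zolotarev: (38|227) = -1, matching the cycle-count sign.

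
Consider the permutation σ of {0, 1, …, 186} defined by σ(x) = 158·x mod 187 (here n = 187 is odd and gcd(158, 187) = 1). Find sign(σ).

-1

Start at x=38: 38 → 20 → 168 → 177 → 103 → 5 → 42 → … (one orbit).
Cycle type of π: 80×2 + 16 + 5×2 + 1; total 6 cycles.
sign(π) = (−1)^{n − #cycles} = (−1)^{187−6} = (−1)^181 = -1.
(158|187)_J = -1 (Zolotarev's lemma cross-check).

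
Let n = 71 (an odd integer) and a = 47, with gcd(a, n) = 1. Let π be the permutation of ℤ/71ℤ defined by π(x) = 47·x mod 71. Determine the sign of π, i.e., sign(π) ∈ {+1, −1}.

-1

Trace 13: π^k(13) = [13, 43, 33, 60, 51, 54, 53] for k=0..6.
Cycle lengths of π_47 on ℤ/71ℤ: [70, 1]; 2 cycles in total.
71 − 2 = 69 transpositions; sign(π) = (−1)^69 = -1.
Zolotarev: (47|71) = -1, matching the cycle-count sign.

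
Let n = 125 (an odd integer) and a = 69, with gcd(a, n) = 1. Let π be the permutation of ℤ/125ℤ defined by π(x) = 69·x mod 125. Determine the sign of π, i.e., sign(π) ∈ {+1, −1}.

+1

Orbit of 49 under x↦69x: [49, 6, 39, 66, 54, 101, 94]… (length divides ord_125(69)).
Cycle type of π: 50×2 + 10×2 + 2×2 + 1; total 7 cycles.
125 − 7 = 118 transpositions; sign(π) = (−1)^118 = +1.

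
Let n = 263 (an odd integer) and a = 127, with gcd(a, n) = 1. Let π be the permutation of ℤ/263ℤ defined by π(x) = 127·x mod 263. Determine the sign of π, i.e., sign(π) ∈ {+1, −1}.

-1

Orbit of 134 under x↦127x: [134, 186, 215, 216, 80, 166, 42]… (length divides ord_263(127)).
The orbit structure of x ↦ 127x mod 263: 2 orbits of sizes [262, 1].
Σ(ℓ_i−1) = 263−2 = 261; sign = (−1)^261 = -1.
Zolotarev: (127|263) = -1, matching the cycle-count sign.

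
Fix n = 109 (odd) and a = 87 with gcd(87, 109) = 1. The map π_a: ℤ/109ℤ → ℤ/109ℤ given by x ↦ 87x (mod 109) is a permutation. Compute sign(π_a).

Trace 81: π^k(81) = [81, 71, 73, 29, 16, 84, 5] for k=0..6.
3 cycles of lengths [54, 54, 1].
Σ(ℓ_i−1) = 109−3 = 106; sign = (−1)^106 = +1.
(87|109)_J = +1 (Zolotarev's lemma cross-check).

+1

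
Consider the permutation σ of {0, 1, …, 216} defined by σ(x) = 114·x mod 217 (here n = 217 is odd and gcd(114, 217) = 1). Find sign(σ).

-1

Trace 74: π^k(74) = [74, 190, 177, 214, 92, 72, 179] for k=0..6.
π_114 has 10 disjoint cycles with lengths [30, 30, 30, 30, 30, 30, 30, 3, 3, 1] on {0,…,216}.
With 10 cycles on 217 points, sign = (−1)^{217−10} = -1.
Zolotarev: (114|217) = -1, matching the cycle-count sign.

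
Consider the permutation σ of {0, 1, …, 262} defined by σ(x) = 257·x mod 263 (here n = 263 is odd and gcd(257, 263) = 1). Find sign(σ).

Start at x=4: 4 → 239 → 144 → 188 → 187 → 193 → 157 → … (one orbit).
Cycle type of π: 262 + 1; total 2 cycles.
Σ(ℓ_i−1) = 263−2 = 261; sign = (−1)^261 = -1.

-1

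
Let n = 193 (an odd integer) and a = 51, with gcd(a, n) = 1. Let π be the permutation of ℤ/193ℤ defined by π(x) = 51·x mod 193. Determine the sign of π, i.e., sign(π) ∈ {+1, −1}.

-1

Trace 179: π^k(179) = [179, 58, 63, 125, 6, 113, 166] for k=0..6.
π_51 has 2 disjoint cycles with lengths [192, 1] on {0,…,192}.
Σ(ℓ_i−1) = 193−2 = 191; sign = (−1)^191 = -1.
Check: (51/193) = -1 by Zolotarev.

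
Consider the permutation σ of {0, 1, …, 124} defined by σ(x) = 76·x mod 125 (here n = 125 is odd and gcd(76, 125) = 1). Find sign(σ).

Orbit of 1 under x↦76x: [1, 76, 26, 101, 51]… (length divides ord_125(76)).
45 cycles of lengths [5, 5, 5, 5, 5, 5, 5, 5, 5, 5, 5, 5, 5, 5, 5, 5, 5, 5, 5, 5, 1, 1, 1, 1, 1, 1, 1, 1, 1, 1, 1, 1, 1, 1, 1, 1, 1, 1, 1, 1, 1, 1, 1, 1, 1].
With 45 cycles on 125 points, sign = (−1)^{125−45} = +1.

+1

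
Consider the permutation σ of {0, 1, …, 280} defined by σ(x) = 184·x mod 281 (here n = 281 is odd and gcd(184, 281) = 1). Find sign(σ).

-1

Trace 243: π^k(243) = [243, 33, 171, 273, 214, 36, 161] for k=0..6.
Cycle type of π: 280 + 1; total 2 cycles.
281 − 2 = 279 transpositions; sign(π) = (−1)^279 = -1.
The Jacobi symbol (184|281) = -1 (Zolotarev) agrees.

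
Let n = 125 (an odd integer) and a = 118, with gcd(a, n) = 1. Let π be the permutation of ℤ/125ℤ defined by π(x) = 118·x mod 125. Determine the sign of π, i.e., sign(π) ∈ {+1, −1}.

Trace 68: π^k(68) = [68, 24, 82, 51, 18, 124, 7] for k=0..6.
π_118 has 12 disjoint cycles with lengths [20, 20, 20, 20, 20, 4, 4, 4, 4, 4, 4, 1] on {0,…,124}.
125 − 12 = 113 transpositions; sign(π) = (−1)^113 = -1.
The Jacobi symbol (118|125) = -1 (Zolotarev) agrees.

-1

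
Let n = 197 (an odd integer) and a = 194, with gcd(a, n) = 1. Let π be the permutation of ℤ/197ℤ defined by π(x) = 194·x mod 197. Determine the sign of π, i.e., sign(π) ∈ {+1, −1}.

-1

Orbit of 135 under x↦194x: [135, 186, 33, 98, 100, 94, 112]… (length divides ord_197(194)).
Cycle lengths of π_194 on ℤ/197ℤ: [196, 1]; 2 cycles in total.
2 cycles on 197: each ℓ→(−1)^(ℓ−1), product (−1)^195 = -1.
(194|197)_J = -1 (Zolotarev's lemma cross-check).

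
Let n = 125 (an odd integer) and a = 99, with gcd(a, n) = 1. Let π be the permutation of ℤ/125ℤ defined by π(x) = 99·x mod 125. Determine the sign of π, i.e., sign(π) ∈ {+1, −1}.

Trace 99: π^k(99) = [99, 51, 49, 101, 124, 26, 74] for k=0..6.
π_99 has 23 disjoint cycles with lengths [10, 10, 10, 10, 10, 10, 10, 10, 10, 10, 2, 2, 2, 2, 2, 2, 2, 2, 2, 2, 2, 2, 1] on {0,…,124}.
sign(π) = (−1)^{n − #cycles} = (−1)^{125−23} = (−1)^102 = +1.

+1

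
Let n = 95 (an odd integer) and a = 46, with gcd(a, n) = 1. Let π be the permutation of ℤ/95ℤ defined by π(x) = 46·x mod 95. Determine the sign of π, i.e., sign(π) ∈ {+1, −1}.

Start at x=26: 26 → 56 → 11 → 31 → 1 → 46 → 26 (one orbit).
The orbit structure of x ↦ 46x mod 95: 20 orbits of sizes [6, 6, 6, 6, 6, 6, 6, 6, 6, 6, 6, 6, 6, 6, 6, 1, 1, 1, 1, 1].
With 20 cycles on 95 points, sign = (−1)^{95−20} = -1.
Zolotarev: (46|95) = -1, matching the cycle-count sign.

-1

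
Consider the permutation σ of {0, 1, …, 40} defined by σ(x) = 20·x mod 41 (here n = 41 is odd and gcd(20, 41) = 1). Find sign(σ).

Trace 18: π^k(18) = [18, 32, 25, 8, 37, 2, 40] for k=0..6.
Cycle type of π: 20×2 + 1; total 3 cycles.
41 − 3 = 38 transpositions; sign(π) = (−1)^38 = +1.
Zolotarev: (20|41) = +1, matching the cycle-count sign.

+1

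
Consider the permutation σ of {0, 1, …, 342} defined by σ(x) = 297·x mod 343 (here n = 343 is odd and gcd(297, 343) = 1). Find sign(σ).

Start at x=339: 339 → 184 → 111 → 39 → 264 → 204 → 220 → … (one orbit).
Cycle type of π: 294 + 42 + 6 + 1; total 4 cycles.
sign(π) = (−1)^{n − #cycles} = (−1)^{343−4} = (−1)^339 = -1.
Via Zolotarev, sign(π_{297}) = (297|343) = -1.

-1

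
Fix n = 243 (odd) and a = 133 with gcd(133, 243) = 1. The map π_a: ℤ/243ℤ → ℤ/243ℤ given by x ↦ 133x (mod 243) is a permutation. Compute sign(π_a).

+1

Start at x=199: 199 → 223 → 13 → 28 → 79 → 58 → 181 → … (one orbit).
Decompose π into cycles: lengths [81, 81, 27, 27, 9, 9, 3, 3, 1, 1, 1] (11 cycles, including the fixed point 0).
With 11 cycles on 243 points, sign = (−1)^{243−11} = +1.
Check: (133/243) = +1 by Zolotarev.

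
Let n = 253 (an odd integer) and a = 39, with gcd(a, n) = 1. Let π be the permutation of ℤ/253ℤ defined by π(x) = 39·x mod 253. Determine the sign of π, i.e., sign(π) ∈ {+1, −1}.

-1

Orbit of 41 under x↦39x: [41, 81, 123, 243, 116, 223, 95]… (length divides ord_253(39)).
Decompose π into cycles: lengths [110, 110, 11, 11, 10, 1] (6 cycles, including the fixed point 0).
253 − 6 = 247 transpositions; sign(π) = (−1)^247 = -1.
Zolotarev: (39|253) = -1, matching the cycle-count sign.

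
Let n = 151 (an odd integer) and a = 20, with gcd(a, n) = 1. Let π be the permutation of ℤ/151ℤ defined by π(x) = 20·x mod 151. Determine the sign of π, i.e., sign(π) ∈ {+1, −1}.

+1

Trace 44: π^k(44) = [44, 125, 84, 19, 78, 50, 94] for k=0..6.
Decompose π into cycles: lengths [25, 25, 25, 25, 25, 25, 1] (7 cycles, including the fixed point 0).
7 cycles on 151: each ℓ→(−1)^(ℓ−1), product (−1)^144 = +1.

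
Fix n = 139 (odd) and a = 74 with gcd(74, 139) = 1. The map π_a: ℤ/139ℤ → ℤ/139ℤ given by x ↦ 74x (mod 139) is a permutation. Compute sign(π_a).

Orbit of 84 under x↦74x: [84, 100, 33, 79, 8, 36, 23]… (length divides ord_139(74)).
4 cycles of lengths [46, 46, 46, 1].
Σ(ℓ_i−1) = 139−4 = 135; sign = (−1)^135 = -1.

-1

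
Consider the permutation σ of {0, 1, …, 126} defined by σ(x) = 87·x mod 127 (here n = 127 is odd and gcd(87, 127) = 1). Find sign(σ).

Start at x=87: 87 → 76 → 8 → 61 → 100 → 64 → 107 → … (one orbit).
7 cycles of lengths [21, 21, 21, 21, 21, 21, 1].
Σ(ℓ_i−1) = 127−7 = 120; sign = (−1)^120 = +1.
(87|127)_J = +1 (Zolotarev's lemma cross-check).

+1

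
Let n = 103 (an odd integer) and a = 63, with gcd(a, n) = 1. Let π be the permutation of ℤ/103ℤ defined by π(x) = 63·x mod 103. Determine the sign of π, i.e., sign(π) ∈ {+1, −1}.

Start at x=76: 76 → 50 → 60 → 72 → 4 → 46 → 14 → … (one orbit).
π_63 has 3 disjoint cycles with lengths [51, 51, 1] on {0,…,102}.
sign(π) = (−1)^{n − #cycles} = (−1)^{103−3} = (−1)^100 = +1.
Check: (63/103) = +1 by Zolotarev.

+1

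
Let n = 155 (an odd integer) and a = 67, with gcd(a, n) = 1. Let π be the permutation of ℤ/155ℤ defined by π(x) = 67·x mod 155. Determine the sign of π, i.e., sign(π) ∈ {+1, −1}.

Trace 1: π^k(1) = [1, 67, 149, 63, 36, 87, 94] for k=0..6.
Cycle type of π: 12×10 + 4 + 3×10 + 1; total 22 cycles.
Σ(ℓ_i−1) = 155−22 = 133; sign = (−1)^133 = -1.
Zolotarev: (67|155) = -1, matching the cycle-count sign.

-1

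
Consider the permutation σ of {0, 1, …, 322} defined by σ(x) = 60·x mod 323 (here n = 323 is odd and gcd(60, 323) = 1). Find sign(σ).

-1

Orbit of 16 under x↦60x: [16, 314, 106, 223, 137, 145, 302]… (length divides ord_323(60)).
π_60 has 8 disjoint cycles with lengths [72, 72, 72, 72, 18, 8, 8, 1] on {0,…,322}.
323 − 8 = 315 transpositions; sign(π) = (−1)^315 = -1.
The Jacobi symbol (60|323) = -1 (Zolotarev) agrees.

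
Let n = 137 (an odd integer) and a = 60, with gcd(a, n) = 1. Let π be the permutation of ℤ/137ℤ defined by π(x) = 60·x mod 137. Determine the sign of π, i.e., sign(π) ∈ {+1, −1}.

+1

Trace 16: π^k(16) = [16, 1, 60, 38, 88, 74, 56] for k=0..6.
π_60 has 9 disjoint cycles with lengths [17, 17, 17, 17, 17, 17, 17, 17, 1] on {0,…,136}.
9 cycles on 137: each ℓ→(−1)^(ℓ−1), product (−1)^128 = +1.
Via Zolotarev, sign(π_{60}) = (60|137) = +1.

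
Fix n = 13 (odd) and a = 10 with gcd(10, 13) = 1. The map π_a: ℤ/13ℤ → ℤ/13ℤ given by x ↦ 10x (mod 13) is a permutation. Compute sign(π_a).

Trace 9: π^k(9) = [9, 12, 3, 4, 1, 10] for k=0..5.
π_10 has 3 disjoint cycles with lengths [6, 6, 1] on {0,…,12}.
13 − 3 = 10 transpositions; sign(π) = (−1)^10 = +1.
Zolotarev: (10|13) = +1, matching the cycle-count sign.

+1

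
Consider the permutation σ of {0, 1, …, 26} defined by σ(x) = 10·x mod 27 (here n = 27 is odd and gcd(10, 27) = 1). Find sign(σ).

+1

Orbit of 10 under x↦10x: [10, 19, 1]… (length divides ord_27(10)).
The orbit structure of x ↦ 10x mod 27: 15 orbits of sizes [3, 3, 3, 3, 3, 3, 1, 1, 1, 1, 1, 1, 1, 1, 1].
27 − 15 = 12 transpositions; sign(π) = (−1)^12 = +1.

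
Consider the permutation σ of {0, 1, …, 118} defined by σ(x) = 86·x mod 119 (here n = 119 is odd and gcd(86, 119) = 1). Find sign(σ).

Trace 86: π^k(86) = [86, 18, 1] for k=0..2.
Cycle lengths of π_86 on ℤ/119ℤ: [3, 3, 3, 3, 3, 3, 3, 3, 3, 3, 3, 3, 3, 3, 3, 3, 3, 3, 3, 3, 3, 3, 3, 3, 3, 3, 3, 3, 3, 3, 3, 3, 3, 3, 1, 1, 1, 1, 1, 1, 1, 1, 1, 1, 1, 1, 1, 1, 1, 1, 1]; 51 cycles in total.
With 51 cycles on 119 points, sign = (−1)^{119−51} = +1.

+1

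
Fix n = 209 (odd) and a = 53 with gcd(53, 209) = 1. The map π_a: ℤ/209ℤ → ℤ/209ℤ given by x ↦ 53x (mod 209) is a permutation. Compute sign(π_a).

-1

Start at x=59: 59 → 201 → 203 → 100 → 75 → 4 → 3 → … (one orbit).
Cycle type of π: 90×2 + 18 + 5×2 + 1; total 6 cycles.
With 6 cycles on 209 points, sign = (−1)^{209−6} = -1.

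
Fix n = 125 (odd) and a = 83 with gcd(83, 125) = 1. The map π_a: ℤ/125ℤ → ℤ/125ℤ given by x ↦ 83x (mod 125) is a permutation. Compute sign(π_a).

Orbit of 124 under x↦83x: [124, 42, 111, 88, 54, 107, 6]… (length divides ord_125(83)).
Decompose π into cycles: lengths [100, 20, 4, 1] (4 cycles, including the fixed point 0).
125 − 4 = 121 transpositions; sign(π) = (−1)^121 = -1.

-1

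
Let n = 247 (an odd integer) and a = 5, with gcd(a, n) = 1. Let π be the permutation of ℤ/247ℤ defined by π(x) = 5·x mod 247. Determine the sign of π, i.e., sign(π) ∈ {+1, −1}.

Start at x=92: 92 → 213 → 77 → 138 → 196 → 239 → 207 → … (one orbit).
Cycle type of π: 36×6 + 9×2 + 4×3 + 1; total 12 cycles.
247 − 12 = 235 transpositions; sign(π) = (−1)^235 = -1.

-1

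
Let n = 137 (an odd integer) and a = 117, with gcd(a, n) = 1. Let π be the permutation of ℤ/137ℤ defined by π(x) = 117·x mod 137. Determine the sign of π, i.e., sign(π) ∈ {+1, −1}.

Orbit of 110 under x↦117x: [110, 129, 23, 88, 21, 128, 43]… (length divides ord_137(117)).
π_117 has 2 disjoint cycles with lengths [136, 1] on {0,…,136}.
Σ(ℓ_i−1) = 137−2 = 135; sign = (−1)^135 = -1.

-1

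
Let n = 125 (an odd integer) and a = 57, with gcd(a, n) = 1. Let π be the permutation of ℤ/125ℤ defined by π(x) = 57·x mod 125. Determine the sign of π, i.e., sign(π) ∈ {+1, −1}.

Orbit of 124 under x↦57x: [124, 68, 1, 57]… (length divides ord_125(57)).
Cycle type of π: 4×31 + 1; total 32 cycles.
With 32 cycles on 125 points, sign = (−1)^{125−32} = -1.
Zolotarev: (57|125) = -1, matching the cycle-count sign.

-1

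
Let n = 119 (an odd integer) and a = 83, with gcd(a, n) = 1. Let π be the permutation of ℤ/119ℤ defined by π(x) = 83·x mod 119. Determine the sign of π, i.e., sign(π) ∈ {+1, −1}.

-1

Trace 104: π^k(104) = [104, 64, 76, 1, 83, 106, 111] for k=0..6.
Decompose π into cycles: lengths [8, 8, 8, 8, 8, 8, 8, 8, 8, 8, 8, 8, 8, 8, 2, 2, 2, 1] (18 cycles, including the fixed point 0).
n − c = 119 − 18 = 101; sign = (−1)^101 = -1.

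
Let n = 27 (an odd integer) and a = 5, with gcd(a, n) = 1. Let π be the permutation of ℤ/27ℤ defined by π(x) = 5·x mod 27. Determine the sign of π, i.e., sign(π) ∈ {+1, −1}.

Start at x=20: 20 → 19 → 14 → 16 → 26 → 22 → 2 → … (one orbit).
The orbit structure of x ↦ 5x mod 27: 4 orbits of sizes [18, 6, 2, 1].
With 4 cycles on 27 points, sign = (−1)^{27−4} = -1.
(5|27)_J = -1 (Zolotarev's lemma cross-check).

-1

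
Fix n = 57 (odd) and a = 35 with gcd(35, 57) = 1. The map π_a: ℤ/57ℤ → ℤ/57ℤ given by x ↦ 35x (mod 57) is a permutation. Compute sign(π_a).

Trace 25: π^k(25) = [25, 20, 16, 47, 49, 5, 4] for k=0..6.
Cycle lengths of π_35 on ℤ/57ℤ: [18, 18, 9, 9, 2, 1]; 6 cycles in total.
With 6 cycles on 57 points, sign = (−1)^{57−6} = -1.
(35|57)_J = -1 (Zolotarev's lemma cross-check).

-1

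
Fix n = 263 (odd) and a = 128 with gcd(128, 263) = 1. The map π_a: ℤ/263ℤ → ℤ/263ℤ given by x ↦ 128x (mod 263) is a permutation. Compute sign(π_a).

Start at x=37: 37 → 2 → 256 → 156 → 243 → 70 → 18 → … (one orbit).
Decompose π into cycles: lengths [131, 131, 1] (3 cycles, including the fixed point 0).
sign(π) = (−1)^{n − #cycles} = (−1)^{263−3} = (−1)^260 = +1.
Zolotarev: (128|263) = +1, matching the cycle-count sign.

+1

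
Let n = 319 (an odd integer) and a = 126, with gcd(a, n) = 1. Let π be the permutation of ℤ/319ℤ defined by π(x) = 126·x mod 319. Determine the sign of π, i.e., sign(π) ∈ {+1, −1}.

-1

Start at x=53: 53 → 298 → 225 → 278 → 257 → 163 → 122 → … (one orbit).
Cycle lengths of π_126 on ℤ/319ℤ: [140, 140, 28, 5, 5, 1]; 6 cycles in total.
n − c = 319 − 6 = 313; sign = (−1)^313 = -1.
Check: (126/319) = -1 by Zolotarev.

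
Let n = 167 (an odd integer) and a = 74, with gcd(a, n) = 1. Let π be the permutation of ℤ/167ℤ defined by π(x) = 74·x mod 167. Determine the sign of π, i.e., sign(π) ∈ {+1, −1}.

Start at x=110: 110 → 124 → 158 → 2 → 148 → 97 → 164 → … (one orbit).
Cycle lengths of π_74 on ℤ/167ℤ: [166, 1]; 2 cycles in total.
n − c = 167 − 2 = 165; sign = (−1)^165 = -1.

-1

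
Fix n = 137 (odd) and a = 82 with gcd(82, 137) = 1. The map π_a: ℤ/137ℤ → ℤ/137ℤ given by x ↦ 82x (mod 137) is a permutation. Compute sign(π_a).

Trace 134: π^k(134) = [134, 28, 104, 34, 48, 100, 117] for k=0..6.
Cycle lengths of π_82 on ℤ/137ℤ: [136, 1]; 2 cycles in total.
With 2 cycles on 137 points, sign = (−1)^{137−2} = -1.

-1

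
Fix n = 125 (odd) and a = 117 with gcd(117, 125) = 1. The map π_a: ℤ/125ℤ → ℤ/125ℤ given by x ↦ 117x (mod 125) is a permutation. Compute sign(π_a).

Orbit of 51 under x↦117x: [51, 92, 14, 13, 21, 82, 94]… (length divides ord_125(117)).
Decompose π into cycles: lengths [100, 20, 4, 1] (4 cycles, including the fixed point 0).
With 4 cycles on 125 points, sign = (−1)^{125−4} = -1.
The Jacobi symbol (117|125) = -1 (Zolotarev) agrees.

-1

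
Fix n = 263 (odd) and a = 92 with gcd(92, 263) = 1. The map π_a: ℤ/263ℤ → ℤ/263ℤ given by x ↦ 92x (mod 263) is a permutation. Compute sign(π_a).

Start at x=151: 151 → 216 → 147 → 111 → 218 → 68 → 207 → … (one orbit).
Cycle type of π: 131×2 + 1; total 3 cycles.
sign(π) = (−1)^{n − #cycles} = (−1)^{263−3} = (−1)^260 = +1.
The Jacobi symbol (92|263) = +1 (Zolotarev) agrees.

+1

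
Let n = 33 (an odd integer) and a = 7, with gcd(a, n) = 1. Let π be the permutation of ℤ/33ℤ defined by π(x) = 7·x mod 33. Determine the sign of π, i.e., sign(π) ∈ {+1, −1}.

-1

Trace 1: π^k(1) = [1, 7, 16, 13, 25, 10, 4] for k=0..6.
Decompose π into cycles: lengths [10, 10, 10, 1, 1, 1] (6 cycles, including the fixed point 0).
6 cycles on 33: each ℓ→(−1)^(ℓ−1), product (−1)^27 = -1.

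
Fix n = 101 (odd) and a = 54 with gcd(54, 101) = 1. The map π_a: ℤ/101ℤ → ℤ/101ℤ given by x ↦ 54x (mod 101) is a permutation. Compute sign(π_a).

Trace 88: π^k(88) = [88, 5, 68, 36, 25, 37, 79] for k=0..6.
Cycle lengths of π_54 on ℤ/101ℤ: [25, 25, 25, 25, 1]; 5 cycles in total.
sign(π) = (−1)^{n − #cycles} = (−1)^{101−5} = (−1)^96 = +1.

+1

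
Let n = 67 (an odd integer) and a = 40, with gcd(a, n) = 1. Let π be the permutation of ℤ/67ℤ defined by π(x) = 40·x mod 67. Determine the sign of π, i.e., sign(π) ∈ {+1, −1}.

Trace 40: π^k(40) = [40, 59, 15, 64, 14, 24, 22] for k=0..6.
Decompose π into cycles: lengths [11, 11, 11, 11, 11, 11, 1] (7 cycles, including the fixed point 0).
sign(π) = (−1)^{n − #cycles} = (−1)^{67−7} = (−1)^60 = +1.
Via Zolotarev, sign(π_{40}) = (40|67) = +1.

+1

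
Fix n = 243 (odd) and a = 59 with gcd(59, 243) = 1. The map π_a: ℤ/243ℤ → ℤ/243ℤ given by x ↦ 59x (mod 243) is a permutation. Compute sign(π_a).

Trace 137: π^k(137) = [137, 64, 131, 196, 143, 175, 119] for k=0..6.
π_59 has 6 disjoint cycles with lengths [162, 54, 18, 6, 2, 1] on {0,…,242}.
243 − 6 = 237 transpositions; sign(π) = (−1)^237 = -1.
The Jacobi symbol (59|243) = -1 (Zolotarev) agrees.

-1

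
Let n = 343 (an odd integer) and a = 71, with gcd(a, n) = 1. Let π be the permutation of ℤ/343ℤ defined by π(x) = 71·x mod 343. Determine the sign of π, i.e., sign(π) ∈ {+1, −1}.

Start at x=218: 218 → 43 → 309 → 330 → 106 → 323 → 295 → … (one orbit).
Cycle type of π: 49×6 + 7×6 + 1×7; total 19 cycles.
With 19 cycles on 343 points, sign = (−1)^{343−19} = +1.
Via Zolotarev, sign(π_{71}) = (71|343) = +1.

+1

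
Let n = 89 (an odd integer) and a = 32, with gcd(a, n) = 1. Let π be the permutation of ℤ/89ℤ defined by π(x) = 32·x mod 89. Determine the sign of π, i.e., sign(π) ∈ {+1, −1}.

+1

Start at x=64: 64 → 1 → 32 → 45 → 16 → 67 → 8 → … (one orbit).
Decompose π into cycles: lengths [11, 11, 11, 11, 11, 11, 11, 11, 1] (9 cycles, including the fixed point 0).
sign(π) = (−1)^{n − #cycles} = (−1)^{89−9} = (−1)^80 = +1.
The Jacobi symbol (32|89) = +1 (Zolotarev) agrees.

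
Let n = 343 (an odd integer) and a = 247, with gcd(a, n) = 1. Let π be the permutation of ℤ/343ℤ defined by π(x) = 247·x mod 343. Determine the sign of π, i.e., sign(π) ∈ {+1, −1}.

+1

Start at x=88: 88 → 127 → 156 → 116 → 183 → 268 → 340 → … (one orbit).
Cycle lengths of π_247 on ℤ/343ℤ: [147, 147, 21, 21, 3, 3, 1]; 7 cycles in total.
With 7 cycles on 343 points, sign = (−1)^{343−7} = +1.
(247|343)_J = +1 (Zolotarev's lemma cross-check).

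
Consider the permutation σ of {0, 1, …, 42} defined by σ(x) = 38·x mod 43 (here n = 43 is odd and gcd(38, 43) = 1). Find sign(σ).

+1

Orbit of 36 under x↦38x: [36, 35, 40, 15, 11, 31, 17]… (length divides ord_43(38)).
π_38 has 3 disjoint cycles with lengths [21, 21, 1] on {0,…,42}.
43 − 3 = 40 transpositions; sign(π) = (−1)^40 = +1.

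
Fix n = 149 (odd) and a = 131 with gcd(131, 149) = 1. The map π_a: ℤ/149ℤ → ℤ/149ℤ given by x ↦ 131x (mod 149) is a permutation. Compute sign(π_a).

Start at x=110: 110 → 106 → 29 → 74 → 9 → 136 → 85 → … (one orbit).
2 cycles of lengths [148, 1].
149 − 2 = 147 transpositions; sign(π) = (−1)^147 = -1.
Via Zolotarev, sign(π_{131}) = (131|149) = -1.

-1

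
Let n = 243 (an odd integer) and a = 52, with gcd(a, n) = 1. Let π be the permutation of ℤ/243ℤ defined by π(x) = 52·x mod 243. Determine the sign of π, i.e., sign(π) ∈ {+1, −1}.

+1

Start at x=142: 142 → 94 → 28 → 241 → 139 → 181 → 178 → … (one orbit).
Cycle type of π: 81×2 + 27×2 + 9×2 + 3×2 + 1×3; total 11 cycles.
sign(π) = (−1)^{n − #cycles} = (−1)^{243−11} = (−1)^232 = +1.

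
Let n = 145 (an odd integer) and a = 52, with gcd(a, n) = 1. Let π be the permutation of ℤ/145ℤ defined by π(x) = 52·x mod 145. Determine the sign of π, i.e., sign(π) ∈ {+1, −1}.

Start at x=1: 1 → 52 → 94 → 103 → 136 → 112 → 24 → … (one orbit).
10 cycles of lengths [28, 28, 28, 28, 7, 7, 7, 7, 4, 1].
10 cycles on 145: each ℓ→(−1)^(ℓ−1), product (−1)^135 = -1.
Via Zolotarev, sign(π_{52}) = (52|145) = -1.

-1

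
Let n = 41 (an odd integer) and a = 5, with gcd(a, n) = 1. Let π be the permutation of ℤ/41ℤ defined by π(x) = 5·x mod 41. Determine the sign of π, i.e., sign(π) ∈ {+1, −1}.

Trace 2: π^k(2) = [2, 10, 9, 4, 20, 18, 8] for k=0..6.
Decompose π into cycles: lengths [20, 20, 1] (3 cycles, including the fixed point 0).
n − c = 41 − 3 = 38; sign = (−1)^38 = +1.
Check: (5/41) = +1 by Zolotarev.

+1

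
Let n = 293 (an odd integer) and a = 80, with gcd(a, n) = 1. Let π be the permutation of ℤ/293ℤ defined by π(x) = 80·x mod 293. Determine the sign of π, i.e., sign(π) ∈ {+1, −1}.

Orbit of 173 under x↦80x: [173, 69, 246, 49, 111, 90, 168]… (length divides ord_293(80)).
The orbit structure of x ↦ 80x mod 293: 2 orbits of sizes [292, 1].
n − c = 293 − 2 = 291; sign = (−1)^291 = -1.
Via Zolotarev, sign(π_{80}) = (80|293) = -1.

-1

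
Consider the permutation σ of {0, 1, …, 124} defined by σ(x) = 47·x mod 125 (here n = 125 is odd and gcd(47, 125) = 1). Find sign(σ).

Trace 81: π^k(81) = [81, 57, 54, 38, 36, 67, 24] for k=0..6.
Decompose π into cycles: lengths [100, 20, 4, 1] (4 cycles, including the fixed point 0).
Σ(ℓ_i−1) = 125−4 = 121; sign = (−1)^121 = -1.
Check: (47/125) = -1 by Zolotarev.

-1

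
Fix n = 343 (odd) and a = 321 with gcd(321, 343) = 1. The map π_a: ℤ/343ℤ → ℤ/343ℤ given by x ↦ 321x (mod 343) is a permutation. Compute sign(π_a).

Start at x=181: 181 → 134 → 139 → 29 → 48 → 316 → 251 → … (one orbit).
Decompose π into cycles: lengths [98, 98, 98, 14, 14, 14, 2, 2, 2, 1] (10 cycles, including the fixed point 0).
With 10 cycles on 343 points, sign = (−1)^{343−10} = -1.
Zolotarev: (321|343) = -1, matching the cycle-count sign.

-1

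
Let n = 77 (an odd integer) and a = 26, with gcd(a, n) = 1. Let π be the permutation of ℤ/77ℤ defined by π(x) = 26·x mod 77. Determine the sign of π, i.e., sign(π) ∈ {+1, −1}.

Start at x=20: 20 → 58 → 45 → 15 → 5 → 53 → 69 → … (one orbit).
6 cycles of lengths [30, 30, 6, 5, 5, 1].
6 cycles on 77: each ℓ→(−1)^(ℓ−1), product (−1)^71 = -1.

-1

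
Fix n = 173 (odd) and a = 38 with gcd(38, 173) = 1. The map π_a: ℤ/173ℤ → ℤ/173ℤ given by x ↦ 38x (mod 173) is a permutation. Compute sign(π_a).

+1

Start at x=95: 95 → 150 → 164 → 4 → 152 → 67 → 124 → … (one orbit).
The orbit structure of x ↦ 38x mod 173: 3 orbits of sizes [86, 86, 1].
n − c = 173 − 3 = 170; sign = (−1)^170 = +1.
Zolotarev: (38|173) = +1, matching the cycle-count sign.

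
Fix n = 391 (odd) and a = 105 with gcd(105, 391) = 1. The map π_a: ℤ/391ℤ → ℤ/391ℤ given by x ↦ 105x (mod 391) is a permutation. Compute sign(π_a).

-1

Orbit of 139 under x↦105x: [139, 128, 146, 81, 294, 372, 351]… (length divides ord_391(105)).
The orbit structure of x ↦ 105x mod 391: 6 orbits of sizes [176, 176, 16, 11, 11, 1].
6 cycles on 391: each ℓ→(−1)^(ℓ−1), product (−1)^385 = -1.
(105|391)_J = -1 (Zolotarev's lemma cross-check).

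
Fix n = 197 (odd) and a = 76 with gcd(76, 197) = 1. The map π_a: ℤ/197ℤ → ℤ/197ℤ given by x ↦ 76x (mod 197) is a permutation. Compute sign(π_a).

Start at x=191: 191 → 135 → 16 → 34 → 23 → 172 → 70 → … (one orbit).
Decompose π into cycles: lengths [49, 49, 49, 49, 1] (5 cycles, including the fixed point 0).
197 − 5 = 192 transpositions; sign(π) = (−1)^192 = +1.
Zolotarev: (76|197) = +1, matching the cycle-count sign.

+1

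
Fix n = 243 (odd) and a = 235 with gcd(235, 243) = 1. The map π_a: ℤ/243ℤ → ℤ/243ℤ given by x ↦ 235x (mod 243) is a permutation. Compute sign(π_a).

+1

Start at x=226: 226 → 136 → 127 → 199 → 109 → 100 → 172 → … (one orbit).
π_235 has 27 disjoint cycles with lengths [27, 27, 27, 27, 27, 27, 9, 9, 9, 9, 9, 9, 3, 3, 3, 3, 3, 3, 1, 1, 1, 1, 1, 1, 1, 1, 1] on {0,…,242}.
n − c = 243 − 27 = 216; sign = (−1)^216 = +1.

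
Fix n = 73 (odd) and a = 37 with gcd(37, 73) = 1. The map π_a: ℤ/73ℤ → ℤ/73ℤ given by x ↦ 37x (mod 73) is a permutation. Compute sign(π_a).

+1

Orbit of 32 under x↦37x: [32, 16, 8, 4, 2, 1, 37]… (length divides ord_73(37)).
The orbit structure of x ↦ 37x mod 73: 9 orbits of sizes [9, 9, 9, 9, 9, 9, 9, 9, 1].
73 − 9 = 64 transpositions; sign(π) = (−1)^64 = +1.
Zolotarev: (37|73) = +1, matching the cycle-count sign.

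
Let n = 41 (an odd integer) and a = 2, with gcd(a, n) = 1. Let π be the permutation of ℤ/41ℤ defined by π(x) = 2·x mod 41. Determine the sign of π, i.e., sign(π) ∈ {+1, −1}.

+1

Trace 20: π^k(20) = [20, 40, 39, 37, 33, 25, 9] for k=0..6.
π_2 has 3 disjoint cycles with lengths [20, 20, 1] on {0,…,40}.
With 3 cycles on 41 points, sign = (−1)^{41−3} = +1.
(2|41)_J = +1 (Zolotarev's lemma cross-check).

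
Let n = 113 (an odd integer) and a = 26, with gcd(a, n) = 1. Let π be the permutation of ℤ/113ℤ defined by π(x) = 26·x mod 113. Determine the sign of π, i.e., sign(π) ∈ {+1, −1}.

+1

Trace 60: π^k(60) = [60, 91, 106, 44, 14, 25, 85] for k=0..6.
Decompose π into cycles: lengths [56, 56, 1] (3 cycles, including the fixed point 0).
3 cycles on 113: each ℓ→(−1)^(ℓ−1), product (−1)^110 = +1.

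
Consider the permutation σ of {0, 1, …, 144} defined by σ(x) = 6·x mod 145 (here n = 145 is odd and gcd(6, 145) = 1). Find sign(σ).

+1

Start at x=86: 86 → 81 → 51 → 16 → 96 → 141 → 121 → … (one orbit).
π_6 has 15 disjoint cycles with lengths [14, 14, 14, 14, 14, 14, 14, 14, 14, 14, 1, 1, 1, 1, 1] on {0,…,144}.
145 − 15 = 130 transpositions; sign(π) = (−1)^130 = +1.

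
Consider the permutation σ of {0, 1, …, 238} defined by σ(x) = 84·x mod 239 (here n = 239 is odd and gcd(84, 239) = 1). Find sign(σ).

Trace 58: π^k(58) = [58, 92, 80, 28, 201, 154, 30] for k=0..6.
π_84 has 2 disjoint cycles with lengths [238, 1] on {0,…,238}.
Σ(ℓ_i−1) = 239−2 = 237; sign = (−1)^237 = -1.

-1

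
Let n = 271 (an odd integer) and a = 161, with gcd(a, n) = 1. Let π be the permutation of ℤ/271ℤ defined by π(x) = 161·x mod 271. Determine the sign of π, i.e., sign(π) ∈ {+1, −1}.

Start at x=137: 137 → 106 → 264 → 228 → 123 → 20 → 239 → … (one orbit).
Cycle lengths of π_161 on ℤ/271ℤ: [270, 1]; 2 cycles in total.
271 − 2 = 269 transpositions; sign(π) = (−1)^269 = -1.
The Jacobi symbol (161|271) = -1 (Zolotarev) agrees.

-1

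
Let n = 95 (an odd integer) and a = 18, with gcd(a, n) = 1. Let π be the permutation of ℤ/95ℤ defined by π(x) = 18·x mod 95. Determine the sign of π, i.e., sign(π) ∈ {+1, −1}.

Start at x=37: 37 → 1 → 18 → 39 → 37 (one orbit).
Decompose π into cycles: lengths [4, 4, 4, 4, 4, 4, 4, 4, 4, 4, 4, 4, 4, 4, 4, 4, 4, 4, 4, 2, 2, 2, 2, 2, 2, 2, 2, 2, 1] (29 cycles, including the fixed point 0).
n − c = 95 − 29 = 66; sign = (−1)^66 = +1.
Via Zolotarev, sign(π_{18}) = (18|95) = +1.

+1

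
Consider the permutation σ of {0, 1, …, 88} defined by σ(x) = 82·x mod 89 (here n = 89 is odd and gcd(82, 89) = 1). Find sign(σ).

-1

Orbit of 37 under x↦82x: [37, 8, 33, 36, 15, 73, 23]… (length divides ord_89(82)).
π_82 has 2 disjoint cycles with lengths [88, 1] on {0,…,88}.
With 2 cycles on 89 points, sign = (−1)^{89−2} = -1.
Via Zolotarev, sign(π_{82}) = (82|89) = -1.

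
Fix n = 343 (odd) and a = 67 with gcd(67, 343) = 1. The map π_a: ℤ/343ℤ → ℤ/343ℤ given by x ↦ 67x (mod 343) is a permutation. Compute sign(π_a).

Trace 226: π^k(226) = [226, 50, 263, 128, 1, 67, 30] for k=0..6.
Cycle type of π: 21×14 + 3×16 + 1; total 31 cycles.
Σ(ℓ_i−1) = 343−31 = 312; sign = (−1)^312 = +1.
The Jacobi symbol (67|343) = +1 (Zolotarev) agrees.

+1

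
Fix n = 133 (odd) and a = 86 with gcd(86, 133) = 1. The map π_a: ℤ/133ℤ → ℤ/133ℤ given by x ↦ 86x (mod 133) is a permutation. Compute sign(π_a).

-1

Trace 9: π^k(9) = [9, 109, 64, 51, 130, 8, 23] for k=0..6.
Cycle lengths of π_86 on ℤ/133ℤ: [18, 18, 18, 18, 18, 18, 18, 3, 3, 1]; 10 cycles in total.
With 10 cycles on 133 points, sign = (−1)^{133−10} = -1.
Check: (86/133) = -1 by Zolotarev.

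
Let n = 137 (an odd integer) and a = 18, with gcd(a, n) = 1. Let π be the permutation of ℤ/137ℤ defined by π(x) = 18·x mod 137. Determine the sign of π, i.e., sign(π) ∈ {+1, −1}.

Start at x=74: 74 → 99 → 1 → 18 → 50 → 78 → 34 → … (one orbit).
Cycle lengths of π_18 on ℤ/137ℤ: [34, 34, 34, 34, 1]; 5 cycles in total.
n − c = 137 − 5 = 132; sign = (−1)^132 = +1.

+1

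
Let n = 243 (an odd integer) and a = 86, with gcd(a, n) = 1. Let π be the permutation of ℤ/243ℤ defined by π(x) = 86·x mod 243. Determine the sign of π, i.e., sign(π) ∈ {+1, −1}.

-1

Start at x=167: 167 → 25 → 206 → 220 → 209 → 235 → 41 → … (one orbit).
Decompose π into cycles: lengths [162, 54, 18, 6, 2, 1] (6 cycles, including the fixed point 0).
n − c = 243 − 6 = 237; sign = (−1)^237 = -1.
(86|243)_J = -1 (Zolotarev's lemma cross-check).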